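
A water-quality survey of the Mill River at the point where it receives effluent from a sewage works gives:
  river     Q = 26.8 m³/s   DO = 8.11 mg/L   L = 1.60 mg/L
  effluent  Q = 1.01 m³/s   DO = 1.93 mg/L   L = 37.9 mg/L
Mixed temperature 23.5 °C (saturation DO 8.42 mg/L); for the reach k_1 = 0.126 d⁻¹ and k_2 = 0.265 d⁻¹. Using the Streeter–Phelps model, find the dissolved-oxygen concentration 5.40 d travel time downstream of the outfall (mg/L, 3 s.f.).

DO ≈ 7.58 mg/L

Mixed DO = (26.8×8.11 + 1.01×1.93)/(26.8+1.01) = 219.3/27.81 = 7.886 mg/L.
Mixed L₀ = (26.8×1.60 + 1.01×37.9)/(27.81) = 81.16/27.81 = 2.918 mg/L.
Initial deficit D₀ = C_s − DO₀ = 8.42 − 7.886 = 0.5344 mg/L.
D(5.40) = [0.126×2.918/(0.265−0.126)](e^(−0.126×5.40) − e^(−0.265×5.40)) + 0.5344 e^(−0.265×5.40)
= 2.645 × (0.5064 − 0.2391) + 0.5344 × 0.2391 = 0.8350 mg/L.
DO = 8.42 − 0.8350 = 7.585 mg/L.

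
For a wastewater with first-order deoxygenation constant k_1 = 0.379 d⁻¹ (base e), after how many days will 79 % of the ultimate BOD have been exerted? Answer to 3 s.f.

y/L₀ = 1 − e^(−k_1 t) = 0.79 ⇒ e^(−k_1 t) = 0.210
t = −ln(0.210) / 0.379 = 1.561 / 0.379 = 4.118 d.

t ≈ 4.12 d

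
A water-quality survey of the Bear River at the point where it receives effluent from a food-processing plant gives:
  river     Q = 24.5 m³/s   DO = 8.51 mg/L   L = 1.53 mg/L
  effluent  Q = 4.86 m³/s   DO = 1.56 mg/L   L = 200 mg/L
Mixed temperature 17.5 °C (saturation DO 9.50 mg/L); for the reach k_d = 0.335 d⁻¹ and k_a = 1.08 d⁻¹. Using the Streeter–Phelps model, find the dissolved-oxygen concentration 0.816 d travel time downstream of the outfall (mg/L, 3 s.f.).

DO ≈ 3.26 mg/L

Mixed DO = (24.5×8.51 + 4.86×1.56)/(24.5+4.86) = 216.1/29.36 = 7.360 mg/L.
Mixed L₀ = (24.5×1.53 + 4.86×200)/(29.36) = 1009/29.36 = 34.38 mg/L.
Initial deficit D₀ = C_s − DO₀ = 9.50 − 7.360 = 2.140 mg/L.
D(0.816) = [0.335×34.38/(1.08−0.335)](e^(−0.335×0.816) − e^(−1.08×0.816)) + 2.140 e^(−1.08×0.816)
= 15.46 × (0.7608 − 0.4143) + 2.140 × 0.4143 = 6.245 mg/L.
DO = 9.50 − 6.245 = 3.255 mg/L.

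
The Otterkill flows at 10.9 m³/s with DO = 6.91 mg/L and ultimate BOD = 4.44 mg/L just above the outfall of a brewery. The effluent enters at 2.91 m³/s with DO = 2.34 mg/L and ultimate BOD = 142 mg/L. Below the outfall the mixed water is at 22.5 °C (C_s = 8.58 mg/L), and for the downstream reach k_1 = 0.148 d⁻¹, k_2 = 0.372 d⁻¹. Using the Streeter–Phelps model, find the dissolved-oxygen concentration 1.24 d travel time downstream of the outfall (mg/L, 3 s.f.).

Mixed DO = (10.9×6.91 + 2.91×2.34)/(10.9+2.91) = 82.13/13.81 = 5.947 mg/L.
Mixed L₀ = (10.9×4.44 + 2.91×142)/(13.81) = 461.6/13.81 = 33.43 mg/L.
Initial deficit D₀ = C_s − DO₀ = 8.58 − 5.947 = 2.633 mg/L.
D(1.24) = [0.148×33.43/(0.372−0.148)](e^(−0.148×1.24) − e^(−0.372×1.24)) + 2.633 e^(−0.372×1.24)
= 22.09 × (0.8323 − 0.6305) + 2.633 × 0.6305 = 6.118 mg/L.
DO = 8.58 − 6.118 = 2.462 mg/L.

DO ≈ 2.46 mg/L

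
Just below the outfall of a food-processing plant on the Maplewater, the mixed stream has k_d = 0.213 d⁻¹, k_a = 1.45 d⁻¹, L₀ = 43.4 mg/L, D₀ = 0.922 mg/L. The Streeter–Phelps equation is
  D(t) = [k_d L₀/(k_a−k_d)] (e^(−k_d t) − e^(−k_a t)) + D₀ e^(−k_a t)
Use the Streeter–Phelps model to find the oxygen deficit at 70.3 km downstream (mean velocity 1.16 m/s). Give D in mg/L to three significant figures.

D ≈ 4.07 mg/L

Travel time t = x/v = 70.3 km / (1.16 m/s) = 70300 m / 1.16 m/s = 60600 s = 0.7014 d.
k_d L₀/(k_a−k_d) = 0.213×43.4/(1.45−0.213) = 9.244/1.237 = 7.473 mg/L.
e^(−k_d t) = e^(−0.213×0.7014) = 0.8612; e^(−k_a t) = e^(−1.45×0.7014) = 0.3617.
D = 7.473 × (0.8612 − 0.3617) + 0.922 × 0.3617 = 3.733 + 0.3334 = 4.067 mg/L.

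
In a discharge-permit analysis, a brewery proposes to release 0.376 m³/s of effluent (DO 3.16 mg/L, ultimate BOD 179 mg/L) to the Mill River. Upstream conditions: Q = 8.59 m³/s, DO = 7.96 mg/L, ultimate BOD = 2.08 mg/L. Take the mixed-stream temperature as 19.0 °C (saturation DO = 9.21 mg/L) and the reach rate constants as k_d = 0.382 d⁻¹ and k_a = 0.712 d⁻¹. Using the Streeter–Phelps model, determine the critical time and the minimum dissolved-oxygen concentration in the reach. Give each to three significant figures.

Mixed DO = (8.59×7.96 + 0.376×3.16)/(8.59+0.376) = 69.56/8.966 = 7.759 mg/L.
Mixed L₀ = (8.59×2.08 + 0.376×179)/(8.966) = 85.17/8.966 = 9.499 mg/L.
Initial deficit D₀ = C_s − DO₀ = 9.21 − 7.759 = 1.451 mg/L.
t_c = (1/0.3300) ln[(0.712/0.382)(1 − 1.451×0.3300/(0.382×9.499))] = 3.030 × ln(1.618) = 1.458 d.
D_c = (0.382/0.712) × 9.499 × e^(−0.382×1.458) = 0.5365 × 9.499 × 0.5730 = 2.920 mg/L.
Minimum DO = 9.21 − 2.920 = 6.290 mg/L.

t_c ≈ 1.46 d; minimum DO ≈ 6.29 mg/L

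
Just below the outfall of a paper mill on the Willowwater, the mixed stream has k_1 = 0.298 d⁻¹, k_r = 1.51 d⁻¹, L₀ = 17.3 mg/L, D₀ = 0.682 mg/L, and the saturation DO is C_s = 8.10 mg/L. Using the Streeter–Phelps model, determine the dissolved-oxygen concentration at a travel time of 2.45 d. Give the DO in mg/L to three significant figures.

DO ≈ 6.14 mg/L

k_1 L₀/(k_r−k_1) = 0.298×17.3/(1.51−0.298) = 5.155/1.212 = 4.254 mg/L.
e^(−k_1 t) = e^(−0.298×2.450) = 0.4819; e^(−k_r t) = e^(−1.51×2.450) = 0.02474.
D = 4.254 × (0.4819 − 0.02474) + 0.682 × 0.02474 = 1.944 + 0.01687 = 1.961 mg/L.
DO = C_s − D = 8.10 − 1.961 = 6.139 mg/L.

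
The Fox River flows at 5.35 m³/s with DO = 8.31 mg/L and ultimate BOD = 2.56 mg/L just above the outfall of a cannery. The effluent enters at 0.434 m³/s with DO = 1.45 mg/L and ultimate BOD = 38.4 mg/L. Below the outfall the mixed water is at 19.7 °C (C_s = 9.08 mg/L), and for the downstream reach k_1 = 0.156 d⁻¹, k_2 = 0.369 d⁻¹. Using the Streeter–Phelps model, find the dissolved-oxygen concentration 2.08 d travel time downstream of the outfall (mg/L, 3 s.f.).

Mixed DO = (5.35×8.31 + 0.434×1.45)/(5.35+0.434) = 45.09/5.784 = 7.795 mg/L.
Mixed L₀ = (5.35×2.56 + 0.434×38.4)/(5.784) = 30.36/5.784 = 5.249 mg/L.
Initial deficit D₀ = C_s − DO₀ = 9.08 − 7.795 = 1.285 mg/L.
D(2.08) = [0.156×5.249/(0.369−0.156)](e^(−0.156×2.08) − e^(−0.369×2.08)) + 1.285 e^(−0.369×2.08)
= 3.845 × (0.7229 − 0.4642) + 1.285 × 0.4642 = 1.591 mg/L.
DO = 9.08 − 1.591 = 7.489 mg/L.

DO ≈ 7.49 mg/L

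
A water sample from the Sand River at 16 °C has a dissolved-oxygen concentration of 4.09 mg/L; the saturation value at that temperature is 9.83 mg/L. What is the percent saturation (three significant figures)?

% saturation = C/C_s × 100 = 4.09/9.83 × 100 = 41.6 %.

41.6 % saturation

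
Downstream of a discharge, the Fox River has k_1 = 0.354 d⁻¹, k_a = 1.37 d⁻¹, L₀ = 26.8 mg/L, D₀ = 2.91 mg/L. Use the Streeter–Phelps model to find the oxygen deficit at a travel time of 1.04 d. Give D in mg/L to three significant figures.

k_1 L₀/(k_a−k_1) = 0.354×26.8/(1.37−0.354) = 9.487/1.016 = 9.338 mg/L.
e^(−k_1 t) = e^(−0.354×1.040) = 0.6920; e^(−k_a t) = e^(−1.37×1.040) = 0.2406.
D = 9.338 × (0.6920 − 0.2406) + 2.91 × 0.2406 = 4.216 + 0.7000 = 4.916 mg/L.

D ≈ 4.92 mg/L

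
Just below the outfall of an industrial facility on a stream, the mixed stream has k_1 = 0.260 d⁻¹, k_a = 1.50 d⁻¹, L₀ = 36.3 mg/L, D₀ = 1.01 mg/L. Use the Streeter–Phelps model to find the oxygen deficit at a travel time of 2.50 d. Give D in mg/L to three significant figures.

D ≈ 3.82 mg/L

k_1 L₀/(k_a−k_1) = 0.260×36.3/(1.50−0.260) = 9.438/1.240 = 7.611 mg/L.
e^(−k_1 t) = e^(−0.260×2.500) = 0.5220; e^(−k_a t) = e^(−1.50×2.500) = 0.02352.
D = 7.611 × (0.5220 − 0.02352) + 1.01 × 0.02352 = 3.794 + 0.02375 = 3.818 mg/L.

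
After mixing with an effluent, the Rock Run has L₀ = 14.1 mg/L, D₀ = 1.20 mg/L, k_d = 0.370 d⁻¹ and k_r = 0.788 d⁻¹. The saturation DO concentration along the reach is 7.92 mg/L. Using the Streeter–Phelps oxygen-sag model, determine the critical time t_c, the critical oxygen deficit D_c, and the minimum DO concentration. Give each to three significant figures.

With k_r/k_d = 2.130 and 1 − D₀(k_r−k_d)/(k_d L₀) = 0.9039,
t_c = ln(2.130 × 0.9039) / (0.788 − 0.370) = ln(1.925) / 0.4180 = 0.6549/0.4180 = 1.567 d.
D_c = (k_d/k_r) L₀ e^(−k_d t_c) = (0.370/0.788) × 14.1 × e^(−0.370×1.567) = 0.4695 × 14.1 × 0.5601 = 3.708 mg/L.
Minimum DO = C_s − D_c = 7.92 − 3.708 = 4.212 mg/L.

t_c ≈ 1.57 d; D_c ≈ 3.71 mg/L; min DO ≈ 4.21 mg/L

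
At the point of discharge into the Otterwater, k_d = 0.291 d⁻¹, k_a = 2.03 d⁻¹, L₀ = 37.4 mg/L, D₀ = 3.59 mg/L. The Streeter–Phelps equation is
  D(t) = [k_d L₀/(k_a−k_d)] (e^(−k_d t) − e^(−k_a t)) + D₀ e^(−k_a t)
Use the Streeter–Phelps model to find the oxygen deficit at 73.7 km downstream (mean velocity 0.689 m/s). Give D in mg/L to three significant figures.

D ≈ 4.15 mg/L

Travel time t = x/v = 73.7 km / (0.689 m/s) = 73700 m / 0.689 m/s = 107000 s = 1.238 d.
k_d L₀/(k_a−k_d) = 0.291×37.4/(2.03−0.291) = 10.88/1.739 = 6.258 mg/L.
e^(−k_d t) = e^(−0.291×1.238) = 0.6975; e^(−k_a t) = e^(−2.03×1.238) = 0.08101.
D = 6.258 × (0.6975 − 0.08101) + 3.59 × 0.08101 = 3.858 + 0.2908 = 4.149 mg/L.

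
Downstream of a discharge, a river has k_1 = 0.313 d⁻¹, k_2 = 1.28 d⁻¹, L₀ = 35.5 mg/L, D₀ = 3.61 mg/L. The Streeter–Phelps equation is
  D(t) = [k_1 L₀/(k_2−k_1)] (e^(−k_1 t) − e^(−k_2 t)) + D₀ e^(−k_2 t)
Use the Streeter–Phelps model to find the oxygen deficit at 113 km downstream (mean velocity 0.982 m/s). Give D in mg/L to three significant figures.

Travel time t = x/v = 113 km / (0.982 m/s) = 113000 m / 0.982 m/s = 115100 s = 1.332 d.
k_1 L₀/(k_2−k_1) = 0.313×35.5/(1.28−0.313) = 11.11/0.9670 = 11.49 mg/L.
e^(−k_1 t) = e^(−0.313×1.332) = 0.6591; e^(−k_2 t) = e^(−1.28×1.332) = 0.1818.
D = 11.49 × (0.6591 − 0.1818) + 3.61 × 0.1818 = 5.484 + 0.6564 = 6.141 mg/L.

D ≈ 6.14 mg/L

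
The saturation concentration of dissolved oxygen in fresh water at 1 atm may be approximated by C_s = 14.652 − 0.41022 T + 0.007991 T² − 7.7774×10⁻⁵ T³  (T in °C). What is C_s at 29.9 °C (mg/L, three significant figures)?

C_s = 14.652 − 0.41022×29.9 + 0.007991×29.9² − 7.7774×10⁻⁵×29.9³ = 7.451 mg/L.

C_s ≈ 7.45 mg/L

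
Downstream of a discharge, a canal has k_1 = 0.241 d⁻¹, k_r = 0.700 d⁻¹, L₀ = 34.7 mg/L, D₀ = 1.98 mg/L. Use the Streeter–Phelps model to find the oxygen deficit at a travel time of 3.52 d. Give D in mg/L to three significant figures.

k_1 L₀/(k_r−k_1) = 0.241×34.7/(0.700−0.241) = 8.363/0.4590 = 18.22 mg/L.
e^(−k_1 t) = e^(−0.241×3.520) = 0.4281; e^(−k_r t) = e^(−0.700×3.520) = 0.08509.
D = 18.22 × (0.4281 − 0.08509) + 1.98 × 0.08509 = 6.250 + 0.1685 = 6.418 mg/L.

D ≈ 6.42 mg/L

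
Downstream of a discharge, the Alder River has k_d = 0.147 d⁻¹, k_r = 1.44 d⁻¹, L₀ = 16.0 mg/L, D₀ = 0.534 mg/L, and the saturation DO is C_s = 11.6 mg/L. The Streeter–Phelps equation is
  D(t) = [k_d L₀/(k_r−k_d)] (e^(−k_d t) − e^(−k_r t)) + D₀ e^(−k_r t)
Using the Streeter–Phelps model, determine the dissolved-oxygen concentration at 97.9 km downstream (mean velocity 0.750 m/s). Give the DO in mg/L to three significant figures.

DO ≈ 10.3 mg/L

Travel time t = x/v = 97.9 km / (0.750 m/s) = 97900 m / 0.750 m/s = 130500 s = 1.511 d.
k_d L₀/(k_r−k_d) = 0.147×16.0/(1.44−0.147) = 2.352/1.293 = 1.819 mg/L.
e^(−k_d t) = e^(−0.147×1.511) = 0.8008; e^(−k_r t) = e^(−1.44×1.511) = 0.1135.
D = 1.819 × (0.8008 − 0.1135) + 0.534 × 0.1135 = 1.250 + 0.06063 = 1.311 mg/L.
DO = C_s − D = 11.6 − 1.311 = 10.29 mg/L.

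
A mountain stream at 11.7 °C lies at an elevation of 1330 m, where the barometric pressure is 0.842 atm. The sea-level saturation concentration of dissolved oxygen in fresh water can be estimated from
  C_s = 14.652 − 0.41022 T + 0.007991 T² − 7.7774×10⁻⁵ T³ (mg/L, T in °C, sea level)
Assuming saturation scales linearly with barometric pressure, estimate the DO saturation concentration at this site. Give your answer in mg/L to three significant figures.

C_s ≈ 9.11 mg/L

At sea level: C_s = 14.652 − 0.41022×11.7 + 0.007991×11.7² − 7.7774×10⁻⁵×11.7³ = 10.82 mg/L.
Pressure correction: C_s' = 10.82 × 0.842 = 9.112 mg/L.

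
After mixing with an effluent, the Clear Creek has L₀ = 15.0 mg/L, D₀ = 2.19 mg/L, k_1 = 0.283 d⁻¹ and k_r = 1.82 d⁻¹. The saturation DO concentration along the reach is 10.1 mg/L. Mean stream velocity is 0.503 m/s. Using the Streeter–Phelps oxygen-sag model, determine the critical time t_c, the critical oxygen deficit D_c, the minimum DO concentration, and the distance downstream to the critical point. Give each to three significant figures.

t_c ≈ 0.186 d; D_c ≈ 2.21 mg/L; min DO ≈ 7.89 mg/L; x_c ≈ 8.10 km

t_c = [1/(k_r−k_1)] ln[(k_r/k_1)(1 − D₀(k_r−k_1)/(k_1 L₀))]
= [1/(1.82−0.283)] ln[(1.82/0.283)(1 − 2.19×1.537/(0.283×15.0))]
= (1/1.537) ln[6.431 × 0.2071] = 0.6506 × ln(1.332) = 0.6506 × 0.2864 = 0.1863 d.
L(t_c) = L₀ e^(−k_1 t_c) = 15.0 × 0.9486 = 14.23 mg/L, and at the critical point k_r D_c = k_1 L, so D_c = (0.283/1.82) × 14.23 = 2.213 mg/L.
Minimum DO = C_s − D_c = 10.1 − 2.213 = 7.887 mg/L.
x_c = v t_c = 0.503 m/s × 0.1863 d × 86400 s/d = 8098 m ≈ 8.10 km.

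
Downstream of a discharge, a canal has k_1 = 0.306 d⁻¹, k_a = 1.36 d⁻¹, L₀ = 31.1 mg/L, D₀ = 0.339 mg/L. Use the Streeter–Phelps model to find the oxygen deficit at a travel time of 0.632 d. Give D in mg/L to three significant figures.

D ≈ 3.76 mg/L

k_1 L₀/(k_a−k_1) = 0.306×31.1/(1.36−0.306) = 9.517/1.054 = 9.029 mg/L.
e^(−k_1 t) = e^(−0.306×0.6320) = 0.8242; e^(−k_a t) = e^(−1.36×0.6320) = 0.4234.
D = 9.029 × (0.8242 − 0.4234) + 0.339 × 0.4234 = 3.619 + 0.1435 = 3.762 mg/L.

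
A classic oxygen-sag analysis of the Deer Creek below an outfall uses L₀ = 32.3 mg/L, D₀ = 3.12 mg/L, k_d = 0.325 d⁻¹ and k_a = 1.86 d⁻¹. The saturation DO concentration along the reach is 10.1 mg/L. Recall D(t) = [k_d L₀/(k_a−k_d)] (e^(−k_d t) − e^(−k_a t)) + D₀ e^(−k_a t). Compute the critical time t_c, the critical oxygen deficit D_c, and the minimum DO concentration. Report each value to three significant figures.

At the critical point dD/dt = 0, so k_d L₀ e^(−k_d t) = k_a D. Substituting D(t) from the Streeter–Phelps equation and solving for t gives
t_c = ln[(k_a/k_d)(1 − D₀(k_a−k_d)/(k_d L₀))] / (k_a−k_d).
Here k_a−k_d = 1.535 d⁻¹ and 1 − D₀(k_a−k_d)/(k_d L₀) = 1 − 3.12×1.535/(0.325×32.3) = 0.5438, so
t_c = ln(5.723 × 0.5438) / 1.535 = 1.135 / 1.535 = 0.7396 d.
D_c = (k_d/k_a) L₀ e^(−k_d t_c) = (0.325/1.86) × 32.3 × e^(−0.325×0.7396) = 0.1747 × 32.3 × 0.7863 = 4.438 mg/L.
Minimum DO = C_s − D_c = 10.1 − 4.438 = 5.662 mg/L.

t_c ≈ 0.740 d; D_c ≈ 4.44 mg/L; min DO ≈ 5.66 mg/L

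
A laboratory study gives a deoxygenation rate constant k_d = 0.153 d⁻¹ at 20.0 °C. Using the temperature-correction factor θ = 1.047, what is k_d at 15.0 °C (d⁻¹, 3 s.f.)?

k_d(T₂) = k_d(T₁) · θ^(T₂−T₁) = 0.153 × 1.047^(15.0−20.0)
= 0.153 × 1.047^-5.00 = 0.153 × 0.7948 = 0.1216 d⁻¹.

k_d ≈ 0.122 d⁻¹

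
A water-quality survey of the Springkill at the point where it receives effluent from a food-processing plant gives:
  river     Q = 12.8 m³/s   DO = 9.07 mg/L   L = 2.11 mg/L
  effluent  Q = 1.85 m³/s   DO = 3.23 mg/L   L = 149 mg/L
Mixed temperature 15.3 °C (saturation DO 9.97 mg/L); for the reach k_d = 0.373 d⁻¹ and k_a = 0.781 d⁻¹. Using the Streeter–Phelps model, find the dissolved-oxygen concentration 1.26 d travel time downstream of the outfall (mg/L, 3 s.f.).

DO ≈ 4.61 mg/L

Mixed DO = (12.8×9.07 + 1.85×3.23)/(12.8+1.85) = 122.1/14.65 = 8.333 mg/L.
Mixed L₀ = (12.8×2.11 + 1.85×149)/(14.65) = 302.7/14.65 = 20.66 mg/L.
Initial deficit D₀ = C_s − DO₀ = 9.97 − 8.333 = 1.637 mg/L.
D(1.26) = [0.373×20.66/(0.781−0.373)](e^(−0.373×1.26) − e^(−0.781×1.26)) + 1.637 e^(−0.781×1.26)
= 18.89 × (0.6250 − 0.3738) + 1.637 × 0.3738 = 5.357 mg/L.
DO = 9.97 − 5.357 = 4.613 mg/L.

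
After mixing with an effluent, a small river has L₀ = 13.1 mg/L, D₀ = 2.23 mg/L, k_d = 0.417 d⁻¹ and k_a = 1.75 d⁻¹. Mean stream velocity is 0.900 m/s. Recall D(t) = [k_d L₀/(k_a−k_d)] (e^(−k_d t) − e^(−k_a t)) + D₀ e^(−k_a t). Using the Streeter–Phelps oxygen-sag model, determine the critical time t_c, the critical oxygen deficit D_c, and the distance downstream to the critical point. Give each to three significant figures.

t_c ≈ 0.487 d; D_c ≈ 2.55 mg/L; x_c ≈ 37.8 km

With k_a/k_d = 4.197 and 1 − D₀(k_a−k_d)/(k_d L₀) = 0.4558,
t_c = ln(4.197 × 0.4558) / (1.75 − 0.417) = ln(1.913) / 1.333 = 0.6487/1.333 = 0.4866 d.
D_c = (k_d/k_a) L₀ e^(−k_d t_c) = (0.417/1.75) × 13.1 × e^(−0.417×0.4866) = 0.2383 × 13.1 × 0.8163 = 2.548 mg/L.
x_c = v t_c = 0.900 m/s × 0.4866 d × 86400 s/d = 37840 m ≈ 37.8 km.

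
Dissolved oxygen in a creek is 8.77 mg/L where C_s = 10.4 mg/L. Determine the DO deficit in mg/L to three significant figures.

D = C_s − C = 10.4 − 8.77 = 1.63 mg/L.

D ≈ 1.63 mg/L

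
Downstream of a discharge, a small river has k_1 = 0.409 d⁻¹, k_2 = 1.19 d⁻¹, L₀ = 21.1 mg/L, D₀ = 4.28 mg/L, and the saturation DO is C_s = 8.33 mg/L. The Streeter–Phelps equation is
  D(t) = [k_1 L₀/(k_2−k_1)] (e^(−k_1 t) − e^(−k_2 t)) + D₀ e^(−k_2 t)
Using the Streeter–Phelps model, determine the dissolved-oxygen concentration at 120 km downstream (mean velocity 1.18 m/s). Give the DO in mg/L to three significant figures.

DO ≈ 3.17 mg/L

Travel time t = x/v = 120 km / (1.18 m/s) = 120000 m / 1.18 m/s = 101700 s = 1.177 d.
k_1 L₀/(k_2−k_1) = 0.409×21.1/(1.19−0.409) = 8.630/0.7810 = 11.05 mg/L.
e^(−k_1 t) = e^(−0.409×1.177) = 0.6179; e^(−k_2 t) = e^(−1.19×1.177) = 0.2464.
D = 11.05 × (0.6179 − 0.2464) + 4.28 × 0.2464 = 4.105 + 1.055 = 5.160 mg/L.
DO = C_s − D = 8.33 − 5.160 = 3.170 mg/L.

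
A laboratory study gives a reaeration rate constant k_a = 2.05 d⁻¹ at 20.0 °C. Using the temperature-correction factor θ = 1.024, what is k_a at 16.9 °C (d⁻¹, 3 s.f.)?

k_a(T₂) = k_a(T₁) · θ^(T₂−T₁) = 2.05 × 1.024^(16.9−20.0)
= 2.05 × 1.024^-3.10 = 2.05 × 0.9291 = 1.905 d⁻¹.

k_a ≈ 1.90 d⁻¹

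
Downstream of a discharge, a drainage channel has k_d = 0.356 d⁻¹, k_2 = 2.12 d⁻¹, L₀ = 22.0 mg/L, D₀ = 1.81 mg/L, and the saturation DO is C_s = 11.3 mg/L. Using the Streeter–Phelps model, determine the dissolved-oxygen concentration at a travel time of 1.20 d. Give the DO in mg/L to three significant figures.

DO ≈ 8.61 mg/L

k_d L₀/(k_2−k_d) = 0.356×22.0/(2.12−0.356) = 7.832/1.764 = 4.440 mg/L.
e^(−k_d t) = e^(−0.356×1.200) = 0.6523; e^(−k_2 t) = e^(−2.12×1.200) = 0.07855.
D = 4.440 × (0.6523 − 0.07855) + 1.81 × 0.07855 = 2.548 + 0.1422 = 2.690 mg/L.
DO = C_s − D = 11.3 − 2.690 = 8.610 mg/L.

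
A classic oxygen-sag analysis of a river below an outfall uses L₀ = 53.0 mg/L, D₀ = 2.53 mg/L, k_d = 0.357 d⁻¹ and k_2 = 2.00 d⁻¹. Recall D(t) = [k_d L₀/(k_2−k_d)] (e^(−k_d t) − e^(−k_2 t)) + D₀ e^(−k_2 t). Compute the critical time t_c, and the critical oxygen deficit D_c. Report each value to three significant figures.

t_c ≈ 0.898 d; D_c ≈ 6.87 mg/L

t_c = [1/(k_2−k_d)] ln[(k_2/k_d)(1 − D₀(k_2−k_d)/(k_d L₀))]
= [1/(2.00−0.357)] ln[(2.00/0.357)(1 − 2.53×1.643/(0.357×53.0))]
= (1/1.643) ln[5.602 × 0.7803] = 0.6086 × ln(4.371) = 0.6086 × 1.475 = 0.8978 d.
D_c = (k_d/k_2) L₀ e^(−k_d t_c) = (0.357/2.00) × 53.0 × e^(−0.357×0.8978) = 0.1785 × 53.0 × 0.7258 = 6.866 mg/L.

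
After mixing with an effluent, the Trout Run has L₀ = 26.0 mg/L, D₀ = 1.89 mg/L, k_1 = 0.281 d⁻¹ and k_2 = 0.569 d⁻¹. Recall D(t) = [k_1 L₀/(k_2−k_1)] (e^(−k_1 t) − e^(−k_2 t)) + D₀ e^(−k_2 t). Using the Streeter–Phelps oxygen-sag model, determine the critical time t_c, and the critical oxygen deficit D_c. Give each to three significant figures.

t_c ≈ 2.18 d; D_c ≈ 6.96 mg/L

t_c = [1/(k_2−k_1)] ln[(k_2/k_1)(1 − D₀(k_2−k_1)/(k_1 L₀))]
= [1/(0.569−0.281)] ln[(0.569/0.281)(1 − 1.89×0.2880/(0.281×26.0))]
= (1/0.2880) ln[2.025 × 0.9255] = 3.472 × ln(1.874) = 3.472 × 0.6281 = 2.181 d.
L(t_c) = L₀ e^(−k_1 t_c) = 26.0 × 0.5418 = 14.09 mg/L, and at the critical point k_2 D_c = k_1 L, so D_c = (0.281/0.569) × 14.09 = 6.957 mg/L.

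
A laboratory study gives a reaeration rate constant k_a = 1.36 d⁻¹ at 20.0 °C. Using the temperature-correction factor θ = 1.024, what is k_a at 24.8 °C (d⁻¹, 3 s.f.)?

k_a ≈ 1.52 d⁻¹

k_a(T₂) = k_a(T₁) · θ^(T₂−T₁) = 1.36 × 1.024^(24.8−20.0)
= 1.36 × 1.024^4.80 = 1.36 × 1.121 = 1.524 d⁻¹.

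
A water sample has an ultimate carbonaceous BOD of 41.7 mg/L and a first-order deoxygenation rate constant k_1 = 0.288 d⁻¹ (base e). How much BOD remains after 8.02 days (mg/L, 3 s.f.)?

L ≈ 4.14 mg/L

L_t = L₀ e^(−k_1 t) = 41.7 × e^(−0.288×8.02) = 41.7 × 0.09929 = 4.140 mg/L.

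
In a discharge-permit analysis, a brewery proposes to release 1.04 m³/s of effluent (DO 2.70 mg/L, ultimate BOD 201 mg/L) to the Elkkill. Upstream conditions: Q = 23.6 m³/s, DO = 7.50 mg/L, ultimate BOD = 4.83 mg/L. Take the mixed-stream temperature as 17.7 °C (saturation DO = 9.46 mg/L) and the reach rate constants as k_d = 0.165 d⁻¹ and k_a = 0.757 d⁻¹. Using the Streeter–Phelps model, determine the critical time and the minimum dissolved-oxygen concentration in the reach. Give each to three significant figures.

t_c ≈ 1.06 d; minimum DO ≈ 7.06 mg/L

Mixed DO = (23.6×7.50 + 1.04×2.70)/(23.6+1.04) = 179.8/24.64 = 7.297 mg/L.
Mixed L₀ = (23.6×4.83 + 1.04×201)/(24.64) = 323.0/24.64 = 13.11 mg/L.
Initial deficit D₀ = C_s − DO₀ = 9.46 − 7.297 = 2.163 mg/L.
t_c = (1/0.5920) ln[(0.757/0.165)(1 − 2.163×0.5920/(0.165×13.11))] = 1.689 × ln(1.873) = 1.060 d.
D_c = (0.165/0.757) × 13.11 × e^(−0.165×1.060) = 0.2180 × 13.11 × 0.8396 = 2.399 mg/L.
Minimum DO = 9.46 − 2.399 = 7.061 mg/L.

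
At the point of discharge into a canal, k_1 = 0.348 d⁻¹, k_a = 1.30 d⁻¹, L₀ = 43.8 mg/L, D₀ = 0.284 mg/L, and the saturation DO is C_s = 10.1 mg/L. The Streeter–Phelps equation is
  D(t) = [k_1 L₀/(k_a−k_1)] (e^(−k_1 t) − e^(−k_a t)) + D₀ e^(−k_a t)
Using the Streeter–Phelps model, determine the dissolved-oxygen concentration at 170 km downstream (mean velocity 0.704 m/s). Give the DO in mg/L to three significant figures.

DO ≈ 4.46 mg/L

Travel time t = x/v = 170 km / (0.704 m/s) = 170000 m / 0.704 m/s = 241500 s = 2.795 d.
k_1 L₀/(k_a−k_1) = 0.348×43.8/(1.30−0.348) = 15.24/0.9520 = 16.01 mg/L.
e^(−k_1 t) = e^(−0.348×2.795) = 0.3781; e^(−k_a t) = e^(−1.30×2.795) = 0.02643.
D = 16.01 × (0.3781 − 0.02643) + 0.284 × 0.02643 = 5.630 + 0.007505 = 5.638 mg/L.
DO = C_s − D = 10.1 − 5.638 = 4.462 mg/L.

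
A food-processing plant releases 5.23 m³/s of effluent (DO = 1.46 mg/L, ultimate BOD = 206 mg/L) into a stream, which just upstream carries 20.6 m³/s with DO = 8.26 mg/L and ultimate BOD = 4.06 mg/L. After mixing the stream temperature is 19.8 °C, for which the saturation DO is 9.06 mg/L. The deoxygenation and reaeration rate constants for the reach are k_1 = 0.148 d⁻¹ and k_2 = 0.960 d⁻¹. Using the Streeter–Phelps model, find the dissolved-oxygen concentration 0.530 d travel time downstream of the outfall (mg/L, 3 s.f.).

Mixed DO = (20.6×8.26 + 5.23×1.46)/(20.6+5.23) = 177.8/25.83 = 6.883 mg/L.
Mixed L₀ = (20.6×4.06 + 5.23×206)/(25.83) = 1161/25.83 = 44.95 mg/L.
Initial deficit D₀ = C_s − DO₀ = 9.06 − 6.883 = 2.177 mg/L.
D(0.530) = [0.148×44.95/(0.960−0.148)](e^(−0.148×0.530) − e^(−0.960×0.530)) + 2.177 e^(−0.960×0.530)
= 8.193 × (0.9246 − 0.6012) + 2.177 × 0.6012 = 3.958 mg/L.
DO = 9.06 − 3.958 = 5.102 mg/L.

DO ≈ 5.10 mg/L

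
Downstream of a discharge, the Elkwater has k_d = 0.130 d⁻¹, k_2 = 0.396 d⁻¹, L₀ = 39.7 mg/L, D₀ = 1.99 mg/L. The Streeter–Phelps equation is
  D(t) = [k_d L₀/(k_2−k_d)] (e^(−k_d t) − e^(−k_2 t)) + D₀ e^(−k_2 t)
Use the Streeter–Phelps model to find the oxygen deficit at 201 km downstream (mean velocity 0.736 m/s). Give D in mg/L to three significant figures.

D ≈ 7.88 mg/L

Travel time t = x/v = 201 km / (0.736 m/s) = 201000 m / 0.736 m/s = 273100 s = 3.161 d.
k_d L₀/(k_2−k_d) = 0.130×39.7/(0.396−0.130) = 5.161/0.2660 = 19.40 mg/L.
e^(−k_d t) = e^(−0.130×3.161) = 0.6630; e^(−k_2 t) = e^(−0.396×3.161) = 0.2860.
D = 19.40 × (0.6630 − 0.2860) + 1.99 × 0.2860 = 7.315 + 0.5692 = 7.884 mg/L.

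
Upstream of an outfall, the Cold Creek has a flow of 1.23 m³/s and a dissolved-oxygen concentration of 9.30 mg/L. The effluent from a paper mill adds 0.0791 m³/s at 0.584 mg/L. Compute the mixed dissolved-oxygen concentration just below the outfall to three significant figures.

8.77 mg/L

Flow-weighted mixing: C = (Q_r C_r + Q_w C_w)/(Q_r + Q_w)
= (1.23×9.30 + 0.0791×0.584)/(1.23 + 0.0791) = 11.49/1.309 = 8.773 mg/L.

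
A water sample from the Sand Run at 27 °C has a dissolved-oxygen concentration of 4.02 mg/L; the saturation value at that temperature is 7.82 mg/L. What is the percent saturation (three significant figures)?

% saturation = C/C_s × 100 = 4.02/7.82 × 100 = 51.4 %.

51.4 % saturation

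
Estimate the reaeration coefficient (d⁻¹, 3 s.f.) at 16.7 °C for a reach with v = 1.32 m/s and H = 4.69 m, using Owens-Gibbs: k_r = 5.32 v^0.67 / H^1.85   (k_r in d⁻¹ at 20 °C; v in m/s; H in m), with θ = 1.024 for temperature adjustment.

k_r ≈ 0.340 d⁻¹

k_r(20) = 5.32 × 1.32^0.67 / 4.69^1.85 = 5.32 × 1.204 / 17.44 = 0.3673 d⁻¹.
k_r(16.7) = 0.3673 × 1.024^(16.7−20) = 0.3673 × 0.9247 = 0.3397 d⁻¹.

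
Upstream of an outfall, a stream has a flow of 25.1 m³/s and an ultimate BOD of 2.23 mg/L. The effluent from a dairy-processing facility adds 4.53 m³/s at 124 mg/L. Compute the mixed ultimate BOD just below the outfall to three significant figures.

Flow-weighted mixing: C = (Q_r C_r + Q_w C_w)/(Q_r + Q_w)
= (25.1×2.23 + 4.53×124)/(25.1 + 4.53) = 617.7/29.63 = 20.85 mg/L.

20.8 mg/L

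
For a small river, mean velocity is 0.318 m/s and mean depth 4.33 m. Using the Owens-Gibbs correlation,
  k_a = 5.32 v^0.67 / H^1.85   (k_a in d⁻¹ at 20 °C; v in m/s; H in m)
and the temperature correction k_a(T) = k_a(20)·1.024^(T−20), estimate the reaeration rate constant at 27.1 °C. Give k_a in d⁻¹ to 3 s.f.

k_a ≈ 0.194 d⁻¹

k_a(20) = 5.32 × 0.318^0.67 / 4.33^1.85 = 5.32 × 0.4641 / 15.05 = 0.1641 d⁻¹.
k_a(27.1) = 0.1641 × 1.024^(27.1−20) = 0.1641 × 1.183 = 0.1942 d⁻¹.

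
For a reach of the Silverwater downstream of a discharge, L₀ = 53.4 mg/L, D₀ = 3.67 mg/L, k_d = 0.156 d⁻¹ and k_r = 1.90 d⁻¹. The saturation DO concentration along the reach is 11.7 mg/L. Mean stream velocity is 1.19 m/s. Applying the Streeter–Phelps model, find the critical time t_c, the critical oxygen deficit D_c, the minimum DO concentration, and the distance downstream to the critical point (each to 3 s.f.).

t_c ≈ 0.595 d; D_c ≈ 4.00 mg/L; min DO ≈ 7.70 mg/L; x_c ≈ 61.2 km

At the critical point dD/dt = 0, so k_d L₀ e^(−k_d t) = k_r D. Substituting D(t) from the Streeter–Phelps equation and solving for t gives
t_c = ln[(k_r/k_d)(1 − D₀(k_r−k_d)/(k_d L₀))] / (k_r−k_d).
Here k_r−k_d = 1.744 d⁻¹ and 1 − D₀(k_r−k_d)/(k_d L₀) = 1 − 3.67×1.744/(0.156×53.4) = 0.2317, so
t_c = ln(12.18 × 0.2317) / 1.744 = 1.037 / 1.744 = 0.5948 d.
L(t_c) = L₀ e^(−k_d t_c) = 53.4 × 0.9114 = 48.67 mg/L, and at the critical point k_r D_c = k_d L, so D_c = (0.156/1.90) × 48.67 = 3.996 mg/L.
Minimum DO = C_s − D_c = 11.7 − 3.996 = 7.704 mg/L.
x_c = v t_c = 1.19 m/s × 0.5948 d × 86400 s/d = 61150 m ≈ 61.2 km.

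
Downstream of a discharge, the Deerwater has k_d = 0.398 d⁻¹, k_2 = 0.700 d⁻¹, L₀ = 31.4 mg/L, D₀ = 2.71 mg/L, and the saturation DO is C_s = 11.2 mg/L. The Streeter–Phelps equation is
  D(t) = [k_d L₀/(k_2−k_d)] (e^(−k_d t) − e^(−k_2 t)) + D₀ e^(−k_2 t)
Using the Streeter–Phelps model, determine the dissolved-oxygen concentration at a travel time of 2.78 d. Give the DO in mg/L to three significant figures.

DO ≈ 3.04 mg/L

k_d L₀/(k_2−k_d) = 0.398×31.4/(0.700−0.398) = 12.50/0.3020 = 41.38 mg/L.
e^(−k_d t) = e^(−0.398×2.780) = 0.3307; e^(−k_2 t) = e^(−0.700×2.780) = 0.1428.
D = 41.38 × (0.3307 − 0.1428) + 2.71 × 0.1428 = 7.775 + 0.3871 = 8.162 mg/L.
DO = C_s − D = 11.2 − 8.162 = 3.038 mg/L.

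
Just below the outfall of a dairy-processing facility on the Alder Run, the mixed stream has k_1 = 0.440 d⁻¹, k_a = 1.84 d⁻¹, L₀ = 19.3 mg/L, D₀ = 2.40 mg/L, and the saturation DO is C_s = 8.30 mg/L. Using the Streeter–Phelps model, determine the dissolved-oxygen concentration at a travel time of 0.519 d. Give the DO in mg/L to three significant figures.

k_1 L₀/(k_a−k_1) = 0.440×19.3/(1.84−0.440) = 8.492/1.400 = 6.066 mg/L.
e^(−k_1 t) = e^(−0.440×0.5190) = 0.7958; e^(−k_a t) = e^(−1.84×0.5190) = 0.3848.
D = 6.066 × (0.7958 − 0.3848) + 2.40 × 0.3848 = 2.493 + 0.9236 = 3.417 mg/L.
DO = C_s − D = 8.30 − 3.417 = 4.883 mg/L.

DO ≈ 4.88 mg/L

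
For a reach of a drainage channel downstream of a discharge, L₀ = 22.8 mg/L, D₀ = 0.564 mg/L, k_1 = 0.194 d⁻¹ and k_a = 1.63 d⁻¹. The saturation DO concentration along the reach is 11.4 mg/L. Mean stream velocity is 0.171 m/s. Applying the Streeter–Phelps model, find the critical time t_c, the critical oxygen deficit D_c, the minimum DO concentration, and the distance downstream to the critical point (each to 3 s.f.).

t_c ≈ 1.34 d; D_c ≈ 2.09 mg/L; min DO ≈ 9.31 mg/L; x_c ≈ 19.8 km

With k_a/k_1 = 8.402 and 1 − D₀(k_a−k_1)/(k_1 L₀) = 0.8169,
t_c = ln(8.402 × 0.8169) / (1.63 − 0.194) = ln(6.864) / 1.436 = 1.926/1.436 = 1.341 d.
D_c = (k_1/k_a) L₀ e^(−k_1 t_c) = (0.194/1.63) × 22.8 × e^(−0.194×1.341) = 0.1190 × 22.8 × 0.7709 = 2.092 mg/L.
Minimum DO = C_s − D_c = 11.4 − 2.092 = 9.308 mg/L.
x_c = v t_c = 0.171 m/s × 1.341 d × 86400 s/d = 19820 m ≈ 19.8 km.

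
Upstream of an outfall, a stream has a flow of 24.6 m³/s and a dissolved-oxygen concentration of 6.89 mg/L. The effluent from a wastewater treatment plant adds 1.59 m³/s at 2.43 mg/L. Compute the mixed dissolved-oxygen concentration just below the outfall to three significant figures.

Flow-weighted mixing: C = (Q_r C_r + Q_w C_w)/(Q_r + Q_w)
= (24.6×6.89 + 1.59×2.43)/(24.6 + 1.59) = 173.4/26.19 = 6.619 mg/L.

6.62 mg/L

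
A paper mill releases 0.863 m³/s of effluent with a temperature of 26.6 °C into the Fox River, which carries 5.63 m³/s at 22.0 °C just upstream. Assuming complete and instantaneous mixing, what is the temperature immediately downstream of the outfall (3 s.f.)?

Flow-weighted mixing: C = (Q_r C_r + Q_w C_w)/(Q_r + Q_w)
= (5.63×22.0 + 0.863×26.6)/(5.63 + 0.863) = 146.8/6.493 = 22.61 °C.

22.6 °C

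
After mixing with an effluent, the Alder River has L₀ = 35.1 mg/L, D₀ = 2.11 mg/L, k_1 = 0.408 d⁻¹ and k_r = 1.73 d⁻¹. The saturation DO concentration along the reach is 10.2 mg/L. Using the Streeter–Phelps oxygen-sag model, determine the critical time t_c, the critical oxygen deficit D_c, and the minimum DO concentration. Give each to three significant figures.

t_c ≈ 0.929 d; D_c ≈ 5.67 mg/L; min DO ≈ 4.53 mg/L

At the critical point dD/dt = 0, so k_1 L₀ e^(−k_1 t) = k_r D. Substituting D(t) from the Streeter–Phelps equation and solving for t gives
t_c = ln[(k_r/k_1)(1 − D₀(k_r−k_1)/(k_1 L₀))] / (k_r−k_1).
Here k_r−k_1 = 1.322 d⁻¹ and 1 − D₀(k_r−k_1)/(k_1 L₀) = 1 − 2.11×1.322/(0.408×35.1) = 0.8052, so
t_c = ln(4.240 × 0.8052) / 1.322 = 1.228 / 1.322 = 0.9289 d.
L(t_c) = L₀ e^(−k_1 t_c) = 35.1 × 0.6846 = 24.03 mg/L, and at the critical point k_r D_c = k_1 L, so D_c = (0.408/1.73) × 24.03 = 5.667 mg/L.
Minimum DO = C_s − D_c = 10.2 − 5.667 = 4.533 mg/L.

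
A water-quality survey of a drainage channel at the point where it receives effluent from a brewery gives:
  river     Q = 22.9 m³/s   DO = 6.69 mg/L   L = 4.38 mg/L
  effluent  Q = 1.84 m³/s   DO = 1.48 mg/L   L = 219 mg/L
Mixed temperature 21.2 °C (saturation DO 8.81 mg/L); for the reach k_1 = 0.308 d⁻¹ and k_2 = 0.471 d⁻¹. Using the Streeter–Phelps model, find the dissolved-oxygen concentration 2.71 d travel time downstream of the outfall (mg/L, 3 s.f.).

DO ≈ 2.15 mg/L

Mixed DO = (22.9×6.69 + 1.84×1.48)/(22.9+1.84) = 155.9/24.74 = 6.303 mg/L.
Mixed L₀ = (22.9×4.38 + 1.84×219)/(24.74) = 503.3/24.74 = 20.34 mg/L.
Initial deficit D₀ = C_s − DO₀ = 8.81 − 6.303 = 2.507 mg/L.
D(2.71) = [0.308×20.34/(0.471−0.308)](e^(−0.308×2.71) − e^(−0.471×2.71)) + 2.507 e^(−0.471×2.71)
= 38.44 × (0.4340 − 0.2790) + 2.507 × 0.2790 = 6.657 mg/L.
DO = 8.81 − 6.657 = 2.153 mg/L.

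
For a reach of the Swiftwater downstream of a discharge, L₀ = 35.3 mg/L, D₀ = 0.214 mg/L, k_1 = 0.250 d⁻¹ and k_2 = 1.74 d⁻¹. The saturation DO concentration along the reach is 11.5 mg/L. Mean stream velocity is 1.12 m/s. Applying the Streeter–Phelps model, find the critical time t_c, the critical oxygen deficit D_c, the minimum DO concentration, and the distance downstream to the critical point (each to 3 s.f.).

t_c ≈ 1.28 d; D_c ≈ 3.69 mg/L; min DO ≈ 7.81 mg/L; x_c ≈ 124 km

With k_2/k_1 = 6.960 and 1 − D₀(k_2−k_1)/(k_1 L₀) = 0.9639,
t_c = ln(6.960 × 0.9639) / (1.74 − 0.250) = ln(6.709) / 1.490 = 1.903/1.490 = 1.277 d.
D_c = (k_1/k_2) L₀ e^(−k_1 t_c) = (0.250/1.74) × 35.3 × e^(−0.250×1.277) = 0.1437 × 35.3 × 0.7266 = 3.685 mg/L.
Minimum DO = C_s − D_c = 11.5 − 3.685 = 7.815 mg/L.
x_c = v t_c = 1.12 m/s × 1.277 d × 86400 s/d = 123600 m ≈ 124 km.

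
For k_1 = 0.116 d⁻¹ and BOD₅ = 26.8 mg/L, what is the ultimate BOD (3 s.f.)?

L₀ ≈ 60.9 mg/L

BOD₅ = L₀(1 − e^(−5k_1)) ⇒ L₀ = BOD₅ / (1 − e^(−5×0.116))
= 26.8 / (1 − 0.5599) = 26.8 / 0.4401 = 60.90 mg/L.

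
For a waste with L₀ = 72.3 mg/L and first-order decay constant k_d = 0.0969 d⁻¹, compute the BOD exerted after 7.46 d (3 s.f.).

y_t = L₀(1 − e^(−k_d t)) = 72.3 × (1 − e^(−0.0969×7.46))
= 72.3 × (1 − 0.4854) = 72.3 × 0.5146 = 37.21 mg/L.

y ≈ 37.2 mg/L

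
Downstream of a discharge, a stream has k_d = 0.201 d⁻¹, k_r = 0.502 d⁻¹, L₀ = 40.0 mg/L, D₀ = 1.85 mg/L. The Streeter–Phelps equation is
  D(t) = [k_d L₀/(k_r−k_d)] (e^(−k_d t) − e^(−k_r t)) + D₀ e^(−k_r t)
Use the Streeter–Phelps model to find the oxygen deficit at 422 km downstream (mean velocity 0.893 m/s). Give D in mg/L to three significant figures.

D ≈ 7.30 mg/L

Travel time t = x/v = 422 km / (0.893 m/s) = 422000 m / 0.893 m/s = 472600 s = 5.469 d.
k_d L₀/(k_r−k_d) = 0.201×40.0/(0.502−0.201) = 8.040/0.3010 = 26.71 mg/L.
e^(−k_d t) = e^(−0.201×5.469) = 0.3331; e^(−k_r t) = e^(−0.502×5.469) = 0.06420.
D = 26.71 × (0.3331 − 0.06420) + 1.85 × 0.06420 = 7.182 + 0.1188 = 7.301 mg/L.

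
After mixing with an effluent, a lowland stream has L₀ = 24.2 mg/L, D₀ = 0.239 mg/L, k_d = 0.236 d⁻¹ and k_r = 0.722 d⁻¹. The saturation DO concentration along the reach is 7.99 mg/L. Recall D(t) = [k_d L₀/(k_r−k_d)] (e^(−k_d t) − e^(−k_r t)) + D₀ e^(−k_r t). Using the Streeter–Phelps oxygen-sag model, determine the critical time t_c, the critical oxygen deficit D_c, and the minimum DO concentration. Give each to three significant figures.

t_c ≈ 2.26 d; D_c ≈ 4.64 mg/L; min DO ≈ 3.35 mg/L

With k_r/k_d = 3.059 and 1 − D₀(k_r−k_d)/(k_d L₀) = 0.9797,
t_c = ln(3.059 × 0.9797) / (0.722 − 0.236) = ln(2.997) / 0.4860 = 1.098/0.4860 = 2.259 d.
D_c = (k_d/k_r) L₀ e^(−k_d t_c) = (0.236/0.722) × 24.2 × e^(−0.236×2.259) = 0.3269 × 24.2 × 0.5868 = 4.642 mg/L.
Minimum DO = C_s − D_c = 7.99 − 4.642 = 3.348 mg/L.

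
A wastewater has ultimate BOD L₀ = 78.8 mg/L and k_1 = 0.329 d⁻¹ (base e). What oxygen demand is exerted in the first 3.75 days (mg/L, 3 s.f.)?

y ≈ 55.9 mg/L

y_t = L₀(1 − e^(−k_1 t)) = 78.8 × (1 − e^(−0.329×3.75))
= 78.8 × (1 − 0.2912) = 78.8 × 0.7088 = 55.85 mg/L.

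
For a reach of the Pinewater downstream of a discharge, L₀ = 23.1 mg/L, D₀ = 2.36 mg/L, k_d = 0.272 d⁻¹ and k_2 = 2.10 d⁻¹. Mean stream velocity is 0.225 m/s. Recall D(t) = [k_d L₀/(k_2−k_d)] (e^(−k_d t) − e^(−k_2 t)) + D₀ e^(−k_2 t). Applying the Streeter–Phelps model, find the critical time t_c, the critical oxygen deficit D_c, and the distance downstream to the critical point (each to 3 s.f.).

At the critical point dD/dt = 0, so k_d L₀ e^(−k_d t) = k_2 D. Substituting D(t) from the Streeter–Phelps equation and solving for t gives
t_c = ln[(k_2/k_d)(1 − D₀(k_2−k_d)/(k_d L₀))] / (k_2−k_d).
Here k_2−k_d = 1.828 d⁻¹ and 1 − D₀(k_2−k_d)/(k_d L₀) = 1 − 2.36×1.828/(0.272×23.1) = 0.3134, so
t_c = ln(7.721 × 0.3134) / 1.828 = 0.8836 / 1.828 = 0.4834 d.
D_c = (k_d/k_2) L₀ e^(−k_d t_c) = (0.272/2.10) × 23.1 × e^(−0.272×0.4834) = 0.1295 × 23.1 × 0.8768 = 2.623 mg/L.
x_c = v t_c = 0.225 m/s × 0.4834 d × 86400 s/d = 9397 m ≈ 9.40 km.

t_c ≈ 0.483 d; D_c ≈ 2.62 mg/L; x_c ≈ 9.40 km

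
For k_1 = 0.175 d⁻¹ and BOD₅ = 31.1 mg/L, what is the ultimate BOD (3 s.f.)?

L₀ ≈ 53.3 mg/L

BOD₅ = L₀(1 − e^(−5k_1)) ⇒ L₀ = BOD₅ / (1 − e^(−5×0.175))
= 31.1 / (1 − 0.4169) = 31.1 / 0.5831 = 53.33 mg/L.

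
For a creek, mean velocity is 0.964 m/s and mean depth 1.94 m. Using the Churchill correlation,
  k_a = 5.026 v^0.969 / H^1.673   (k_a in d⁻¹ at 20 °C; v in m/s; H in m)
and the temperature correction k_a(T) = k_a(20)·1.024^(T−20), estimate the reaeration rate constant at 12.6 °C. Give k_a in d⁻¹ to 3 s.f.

k_a(20) = 5.026 × 0.964^0.969 / 1.94^1.673 = 5.026 × 0.9651 / 3.030 = 1.601 d⁻¹.
k_a(12.6) = 1.601 × 1.024^(12.6−20) = 1.601 × 0.8390 = 1.343 d⁻¹.

k_a ≈ 1.34 d⁻¹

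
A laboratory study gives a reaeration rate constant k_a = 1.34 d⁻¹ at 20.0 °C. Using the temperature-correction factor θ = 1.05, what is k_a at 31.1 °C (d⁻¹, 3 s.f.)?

k_a(T₂) = k_a(T₁) · θ^(T₂−T₁) = 1.34 × 1.05^(31.1−20.0)
= 1.34 × 1.05^11.1 = 1.34 × 1.719 = 2.303 d⁻¹.

k_a ≈ 2.30 d⁻¹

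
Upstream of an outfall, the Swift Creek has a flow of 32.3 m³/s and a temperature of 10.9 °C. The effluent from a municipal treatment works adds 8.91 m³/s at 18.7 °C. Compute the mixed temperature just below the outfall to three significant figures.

12.6 °C

Flow-weighted mixing: C = (Q_r C_r + Q_w C_w)/(Q_r + Q_w)
= (32.3×10.9 + 8.91×18.7)/(32.3 + 8.91) = 518.7/41.21 = 12.59 °C.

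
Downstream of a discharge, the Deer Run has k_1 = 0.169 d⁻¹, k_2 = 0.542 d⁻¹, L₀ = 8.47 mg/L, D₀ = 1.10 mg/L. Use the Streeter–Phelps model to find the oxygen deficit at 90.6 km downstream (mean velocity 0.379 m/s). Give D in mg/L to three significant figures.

D ≈ 1.79 mg/L

Travel time t = x/v = 90.6 km / (0.379 m/s) = 90600 m / 0.379 m/s = 239100 s = 2.767 d.
k_1 L₀/(k_2−k_1) = 0.169×8.47/(0.542−0.169) = 1.431/0.3730 = 3.838 mg/L.
e^(−k_1 t) = e^(−0.169×2.767) = 0.6265; e^(−k_2 t) = e^(−0.542×2.767) = 0.2232.
D = 3.838 × (0.6265 − 0.2232) + 1.10 × 0.2232 = 1.548 + 0.2455 = 1.793 mg/L.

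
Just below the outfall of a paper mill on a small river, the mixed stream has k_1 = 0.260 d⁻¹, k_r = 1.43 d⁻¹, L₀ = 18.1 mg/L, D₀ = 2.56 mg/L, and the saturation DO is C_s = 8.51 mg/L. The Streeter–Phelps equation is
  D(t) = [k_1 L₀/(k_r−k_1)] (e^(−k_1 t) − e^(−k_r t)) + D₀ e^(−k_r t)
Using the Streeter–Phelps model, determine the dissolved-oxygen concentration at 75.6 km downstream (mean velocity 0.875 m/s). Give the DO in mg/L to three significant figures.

DO ≈ 5.76 mg/L

Travel time t = x/v = 75.6 km / (0.875 m/s) = 75600 m / 0.875 m/s = 86400 s = 1.000 d.
k_1 L₀/(k_r−k_1) = 0.260×18.1/(1.43−0.260) = 4.706/1.170 = 4.022 mg/L.
e^(−k_1 t) = e^(−0.260×1.000) = 0.7711; e^(−k_r t) = e^(−1.43×1.000) = 0.2393.
D = 4.022 × (0.7711 − 0.2393) + 2.56 × 0.2393 = 2.139 + 0.6126 = 2.751 mg/L.
DO = C_s − D = 8.51 − 2.751 = 5.759 mg/L.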